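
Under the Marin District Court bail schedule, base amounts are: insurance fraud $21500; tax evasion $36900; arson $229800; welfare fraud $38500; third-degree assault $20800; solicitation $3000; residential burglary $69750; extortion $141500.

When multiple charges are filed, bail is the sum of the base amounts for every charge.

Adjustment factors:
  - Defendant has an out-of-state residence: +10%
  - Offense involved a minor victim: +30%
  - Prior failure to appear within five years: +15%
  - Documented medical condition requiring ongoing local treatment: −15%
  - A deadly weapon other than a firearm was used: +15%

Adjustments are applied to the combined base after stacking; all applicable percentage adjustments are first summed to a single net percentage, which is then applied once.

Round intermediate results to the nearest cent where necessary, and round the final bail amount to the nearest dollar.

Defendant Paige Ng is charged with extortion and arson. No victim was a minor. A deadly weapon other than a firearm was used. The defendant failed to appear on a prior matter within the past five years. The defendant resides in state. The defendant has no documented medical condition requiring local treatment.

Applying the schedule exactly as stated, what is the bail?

$482690

Base amounts from the schedule: extortion $141500; arson $229800.
Stacking rule: sum of all bases. $141500 + $229800 = $371300.
Net percentage adjustment: +15% +15% = +30%. $371300 × 1.3 = $482690.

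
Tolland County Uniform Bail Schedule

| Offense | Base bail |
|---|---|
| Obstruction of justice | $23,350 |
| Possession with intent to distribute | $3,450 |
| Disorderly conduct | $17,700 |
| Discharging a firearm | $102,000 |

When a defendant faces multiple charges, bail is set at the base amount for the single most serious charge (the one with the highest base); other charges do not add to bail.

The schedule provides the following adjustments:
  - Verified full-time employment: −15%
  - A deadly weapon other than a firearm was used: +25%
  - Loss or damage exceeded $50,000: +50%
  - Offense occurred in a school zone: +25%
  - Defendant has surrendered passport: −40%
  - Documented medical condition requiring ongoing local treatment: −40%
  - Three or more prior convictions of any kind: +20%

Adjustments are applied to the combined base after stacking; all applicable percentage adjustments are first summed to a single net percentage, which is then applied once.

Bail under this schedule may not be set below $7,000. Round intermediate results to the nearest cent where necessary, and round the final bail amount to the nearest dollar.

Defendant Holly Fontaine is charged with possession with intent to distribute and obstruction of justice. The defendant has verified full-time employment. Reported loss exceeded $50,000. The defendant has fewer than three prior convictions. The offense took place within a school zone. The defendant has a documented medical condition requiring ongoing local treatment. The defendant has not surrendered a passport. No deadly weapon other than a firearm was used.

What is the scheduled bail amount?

Base amounts from the schedule: possession with intent to distribute $3,450; obstruction of justice $23,350.
Stacking rule: use the highest base only. Highest is obstruction of justice at $23,350. Combined base = $23,350.
Net percentage adjustment: −15% +50% +25% −40% = +20%. $23,350 × 1.2 = $28,020.
$28,020 is at or above the $7,000 minimum.

$28,020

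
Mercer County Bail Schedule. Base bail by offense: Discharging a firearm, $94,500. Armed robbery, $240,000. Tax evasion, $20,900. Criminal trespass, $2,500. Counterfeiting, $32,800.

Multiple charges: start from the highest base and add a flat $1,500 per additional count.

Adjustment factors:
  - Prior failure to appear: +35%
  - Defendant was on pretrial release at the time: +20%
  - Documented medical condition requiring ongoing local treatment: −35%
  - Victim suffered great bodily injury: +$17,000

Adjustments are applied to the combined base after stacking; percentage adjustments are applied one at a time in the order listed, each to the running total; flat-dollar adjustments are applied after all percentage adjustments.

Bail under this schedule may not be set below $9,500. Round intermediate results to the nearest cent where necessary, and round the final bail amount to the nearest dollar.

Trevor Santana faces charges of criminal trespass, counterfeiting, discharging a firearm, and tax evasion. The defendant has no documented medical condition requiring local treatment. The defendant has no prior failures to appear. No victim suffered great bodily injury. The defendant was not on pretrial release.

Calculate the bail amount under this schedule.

$99,000

Base amounts from the schedule: criminal trespass $2,500; counterfeiting $32,800; discharging a firearm $94,500; tax evasion $20,900.
Stacking rule: highest base plus $1,500 per additional charge. Highest is discharging a firearm at $94,500; 3 additional charges → +$4,500. Combined base = $99,000.
No adjustment factors apply to this defendant.
$99,000 is at or above the $9,500 minimum.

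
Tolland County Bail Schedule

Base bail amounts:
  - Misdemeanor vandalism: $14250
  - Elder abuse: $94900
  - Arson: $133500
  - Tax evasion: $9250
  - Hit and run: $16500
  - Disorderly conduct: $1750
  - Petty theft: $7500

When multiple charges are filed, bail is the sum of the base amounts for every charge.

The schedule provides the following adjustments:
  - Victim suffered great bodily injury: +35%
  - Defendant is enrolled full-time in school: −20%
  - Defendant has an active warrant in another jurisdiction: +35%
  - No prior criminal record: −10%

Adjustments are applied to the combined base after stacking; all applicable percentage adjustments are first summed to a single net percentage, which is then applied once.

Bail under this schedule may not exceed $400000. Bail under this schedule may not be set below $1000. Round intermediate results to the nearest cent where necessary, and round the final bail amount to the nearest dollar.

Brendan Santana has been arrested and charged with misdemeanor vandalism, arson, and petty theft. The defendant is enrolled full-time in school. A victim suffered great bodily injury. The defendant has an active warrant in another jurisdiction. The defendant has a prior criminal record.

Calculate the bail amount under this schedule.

$232875

Base amounts from the schedule: misdemeanor vandalism $14250; arson $133500; petty theft $7500.
Stacking rule: sum of all bases. $14250 + $133500 + $7500 = $155250.
Net percentage adjustment: +35% −20% +35% = +50%. $155250 × 1.5 = $232875.
$232875 is within the $400000 maximum.
$232875 is at or above the $1000 minimum.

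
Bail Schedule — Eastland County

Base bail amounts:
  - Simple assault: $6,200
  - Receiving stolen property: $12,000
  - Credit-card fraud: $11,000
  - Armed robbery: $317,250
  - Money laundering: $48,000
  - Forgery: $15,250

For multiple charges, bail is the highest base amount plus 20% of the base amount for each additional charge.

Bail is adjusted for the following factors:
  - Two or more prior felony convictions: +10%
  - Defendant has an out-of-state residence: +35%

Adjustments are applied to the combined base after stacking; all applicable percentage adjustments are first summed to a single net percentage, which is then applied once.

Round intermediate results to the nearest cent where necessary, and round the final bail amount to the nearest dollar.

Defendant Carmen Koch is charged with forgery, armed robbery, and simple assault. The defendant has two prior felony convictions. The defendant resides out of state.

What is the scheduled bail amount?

$466,233

Base amounts from the schedule: forgery $15,250; armed robbery $317,250; simple assault $6,200.
Stacking rule: highest base plus 20% of each additional charge. Highest is armed robbery at $317,250. Additional: $15,250 × 20% = $3,050; $6,200 × 20% = $1,240. Combined base = $317,250 + $4,290 = $321,540.
Net percentage adjustment: +10% +35% = +45%. $321,540 × 1.45 = $466,233.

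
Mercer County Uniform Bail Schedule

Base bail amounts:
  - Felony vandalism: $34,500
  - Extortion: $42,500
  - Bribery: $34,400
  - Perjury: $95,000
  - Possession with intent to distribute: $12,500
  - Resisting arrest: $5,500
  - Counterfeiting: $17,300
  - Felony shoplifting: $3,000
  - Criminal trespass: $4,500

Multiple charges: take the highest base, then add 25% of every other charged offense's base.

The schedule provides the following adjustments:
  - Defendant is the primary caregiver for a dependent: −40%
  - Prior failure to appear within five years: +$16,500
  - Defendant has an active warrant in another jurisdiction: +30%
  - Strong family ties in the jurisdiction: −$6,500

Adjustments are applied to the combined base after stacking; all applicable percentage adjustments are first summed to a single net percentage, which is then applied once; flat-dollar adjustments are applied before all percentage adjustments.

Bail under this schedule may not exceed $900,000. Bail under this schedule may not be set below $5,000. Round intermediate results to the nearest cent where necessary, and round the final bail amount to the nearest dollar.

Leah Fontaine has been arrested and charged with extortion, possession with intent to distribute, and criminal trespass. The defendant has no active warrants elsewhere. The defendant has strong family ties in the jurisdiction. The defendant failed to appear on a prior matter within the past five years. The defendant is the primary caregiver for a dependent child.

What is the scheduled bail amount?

$34,050

Base amounts from the schedule: extortion $42,500; possession with intent to distribute $12,500; criminal trespass $4,500.
Stacking rule: highest base plus 25% of each additional charge. Highest is extortion at $42,500. Additional: $12,500 × 25% = $3,125; $4,500 × 25% = $1,125. Combined base = $42,500 + $4,250 = $46,750.
Prior failure to appear within five years (+$16,500 flat): $46,750 + $16,500 = $63,250.
Strong family ties in the jurisdiction (−$6,500 flat): $63,250 − $6,500 = $56,750.
Defendant is the primary caregiver for a dependent (−40%): $56,750 × 0.6 = $34,050.
$34,050 is within the $900,000 maximum.
$34,050 is at or above the $5,000 minimum.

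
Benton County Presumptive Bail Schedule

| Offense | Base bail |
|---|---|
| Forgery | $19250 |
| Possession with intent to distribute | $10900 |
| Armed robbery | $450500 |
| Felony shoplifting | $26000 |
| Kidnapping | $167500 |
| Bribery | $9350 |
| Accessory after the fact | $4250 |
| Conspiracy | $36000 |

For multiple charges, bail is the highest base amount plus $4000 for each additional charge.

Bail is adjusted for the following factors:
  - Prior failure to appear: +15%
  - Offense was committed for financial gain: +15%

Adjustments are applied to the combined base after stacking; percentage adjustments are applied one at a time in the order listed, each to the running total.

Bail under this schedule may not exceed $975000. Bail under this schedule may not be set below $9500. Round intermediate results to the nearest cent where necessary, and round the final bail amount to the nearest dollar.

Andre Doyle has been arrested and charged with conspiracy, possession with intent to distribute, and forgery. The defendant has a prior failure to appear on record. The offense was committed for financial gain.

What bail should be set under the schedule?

$58190

Base amounts from the schedule: conspiracy $36000; possession with intent to distribute $10900; forgery $19250.
Stacking rule: highest base plus $4000 per additional charge. Highest is conspiracy at $36000; 2 additional charges → +$8000. Combined base = $44000.
Prior failure to appear (+15%): $44000 × 1.15 = $50600.
Offense was committed for financial gain (+15%): $50600 × 1.15 = $58190.
$58190 is within the $975000 maximum.
$58190 is at or above the $9500 minimum.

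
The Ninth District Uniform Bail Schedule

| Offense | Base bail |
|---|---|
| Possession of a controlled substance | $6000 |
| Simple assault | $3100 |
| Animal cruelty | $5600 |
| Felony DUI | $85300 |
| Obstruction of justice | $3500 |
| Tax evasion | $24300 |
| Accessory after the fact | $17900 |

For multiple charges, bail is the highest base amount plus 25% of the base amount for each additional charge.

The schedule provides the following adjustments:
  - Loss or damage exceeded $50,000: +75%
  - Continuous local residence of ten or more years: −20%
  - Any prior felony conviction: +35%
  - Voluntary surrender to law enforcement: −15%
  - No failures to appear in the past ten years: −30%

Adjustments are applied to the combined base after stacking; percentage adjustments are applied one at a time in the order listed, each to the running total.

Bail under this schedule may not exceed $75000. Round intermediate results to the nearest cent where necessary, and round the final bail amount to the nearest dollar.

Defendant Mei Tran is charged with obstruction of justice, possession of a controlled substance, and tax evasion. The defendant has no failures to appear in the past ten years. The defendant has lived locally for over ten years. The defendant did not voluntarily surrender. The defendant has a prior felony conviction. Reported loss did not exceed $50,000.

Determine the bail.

$20166

Base amounts from the schedule: obstruction of justice $3500; possession of a controlled substance $6000; tax evasion $24300.
Stacking rule: highest base plus 25% of each additional charge. Highest is tax evasion at $24300. Additional: $3500 × 25% = $875; $6000 × 25% = $1500. Combined base = $24300 + $2375 = $26675.
Continuous local residence of ten or more years (−20%): $26675 × 0.8 = $21340.
Any prior felony conviction (+35%): $21340 × 1.35 = $28809.
No failures to appear in the past ten years (−30%): $28809 × 0.7 = $20166.30.
$20166.30 is within the $75000 maximum.
Rounded to the nearest dollar: $20166.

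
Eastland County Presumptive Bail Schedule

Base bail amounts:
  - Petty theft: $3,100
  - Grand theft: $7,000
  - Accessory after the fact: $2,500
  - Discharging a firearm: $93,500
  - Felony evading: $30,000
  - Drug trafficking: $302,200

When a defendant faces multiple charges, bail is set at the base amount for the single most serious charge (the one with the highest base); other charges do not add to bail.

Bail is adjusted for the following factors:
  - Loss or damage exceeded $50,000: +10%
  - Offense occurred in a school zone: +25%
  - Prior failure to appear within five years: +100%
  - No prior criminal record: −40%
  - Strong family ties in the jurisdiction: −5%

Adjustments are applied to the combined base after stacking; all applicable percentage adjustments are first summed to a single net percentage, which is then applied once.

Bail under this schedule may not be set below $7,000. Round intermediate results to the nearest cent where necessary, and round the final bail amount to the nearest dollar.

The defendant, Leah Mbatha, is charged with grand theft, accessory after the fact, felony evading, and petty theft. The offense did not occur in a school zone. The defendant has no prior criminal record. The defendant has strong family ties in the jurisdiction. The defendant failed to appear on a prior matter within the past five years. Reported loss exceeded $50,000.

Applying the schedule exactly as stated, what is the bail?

Base amounts from the schedule: grand theft $7,000; accessory after the fact $2,500; felony evading $30,000; petty theft $3,100.
Stacking rule: use the highest base only. Highest is felony evading at $30,000. Combined base = $30,000.
Net percentage adjustment: +10% +100% −40% −5% = +65%. $30,000 × 1.65 = $49,500.
$49,500 is at or above the $7,000 minimum.

$49,500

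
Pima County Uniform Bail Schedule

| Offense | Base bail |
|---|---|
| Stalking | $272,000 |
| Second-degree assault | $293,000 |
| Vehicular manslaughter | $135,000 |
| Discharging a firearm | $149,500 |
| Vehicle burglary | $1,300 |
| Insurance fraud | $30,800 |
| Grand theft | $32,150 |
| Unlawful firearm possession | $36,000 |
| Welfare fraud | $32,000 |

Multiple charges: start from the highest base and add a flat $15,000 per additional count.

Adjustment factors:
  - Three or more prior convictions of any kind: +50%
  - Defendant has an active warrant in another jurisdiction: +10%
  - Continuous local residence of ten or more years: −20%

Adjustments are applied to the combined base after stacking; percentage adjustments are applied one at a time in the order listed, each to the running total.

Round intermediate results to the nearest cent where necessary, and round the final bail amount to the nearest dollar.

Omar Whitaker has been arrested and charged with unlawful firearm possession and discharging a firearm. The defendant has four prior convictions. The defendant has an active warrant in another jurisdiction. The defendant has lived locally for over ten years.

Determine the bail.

$217,140

Base amounts from the schedule: unlawful firearm possession $36,000; discharging a firearm $149,500.
Stacking rule: highest base plus $15,000 per additional charge. Highest is discharging a firearm at $149,500; 1 additional charge → +$15,000. Combined base = $164,500.
Three or more prior convictions of any kind (+50%): $164,500 × 1.5 = $246,750.
Defendant has an active warrant in another jurisdiction (+10%): $246,750 × 1.1 = $271,425.
Continuous local residence of ten or more years (−20%): $271,425 × 0.8 = $217,140.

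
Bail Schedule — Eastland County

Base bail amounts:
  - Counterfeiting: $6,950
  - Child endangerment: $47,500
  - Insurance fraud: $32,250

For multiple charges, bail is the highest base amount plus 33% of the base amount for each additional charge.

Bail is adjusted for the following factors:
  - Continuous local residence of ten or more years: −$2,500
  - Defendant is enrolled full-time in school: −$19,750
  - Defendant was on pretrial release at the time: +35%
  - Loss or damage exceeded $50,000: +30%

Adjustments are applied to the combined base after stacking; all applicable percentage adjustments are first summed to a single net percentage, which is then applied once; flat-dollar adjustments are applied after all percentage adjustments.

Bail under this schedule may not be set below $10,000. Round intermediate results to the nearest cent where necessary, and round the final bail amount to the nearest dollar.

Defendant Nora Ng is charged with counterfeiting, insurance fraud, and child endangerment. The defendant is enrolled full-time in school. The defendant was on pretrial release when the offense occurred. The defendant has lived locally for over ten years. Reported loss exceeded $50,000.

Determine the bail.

$77,469

Base amounts from the schedule: counterfeiting $6,950; insurance fraud $32,250; child endangerment $47,500.
Stacking rule: highest base plus 33% of each additional charge. Highest is child endangerment at $47,500. Additional: $6,950 × 33% = $2,293.50; $32,250 × 33% = $10,642.50. Combined base = $47,500 + $12,936 = $60,436.
Net percentage adjustment: +35% +30% = +65%. $60,436 × 1.65 = $99,719.40.
Continuous local residence of ten or more years (−$2,500 flat): $99,719.40 − $2,500 = $97,219.40.
Defendant is enrolled full-time in school (−$19,750 flat): $97,219.40 − $19,750 = $77,469.40.
$77,469.40 is at or above the $10,000 minimum.
Rounded to the nearest dollar: $77,469.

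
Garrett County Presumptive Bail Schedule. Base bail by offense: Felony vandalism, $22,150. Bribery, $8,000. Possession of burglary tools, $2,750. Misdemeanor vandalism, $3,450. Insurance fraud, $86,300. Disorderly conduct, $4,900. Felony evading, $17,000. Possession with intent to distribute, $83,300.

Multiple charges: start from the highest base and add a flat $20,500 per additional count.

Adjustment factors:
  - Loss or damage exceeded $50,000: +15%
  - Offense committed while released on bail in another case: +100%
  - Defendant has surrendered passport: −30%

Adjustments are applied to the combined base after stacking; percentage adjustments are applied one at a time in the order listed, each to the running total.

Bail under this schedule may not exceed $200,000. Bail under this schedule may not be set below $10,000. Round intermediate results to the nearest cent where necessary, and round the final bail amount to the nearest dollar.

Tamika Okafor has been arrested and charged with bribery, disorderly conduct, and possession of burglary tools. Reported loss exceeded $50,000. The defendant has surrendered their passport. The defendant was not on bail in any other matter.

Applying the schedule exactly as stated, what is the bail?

Base amounts from the schedule: bribery $8,000; disorderly conduct $4,900; possession of burglary tools $2,750.
Stacking rule: highest base plus $20,500 per additional charge. Highest is bribery at $8,000; 2 additional charges → +$41,000. Combined base = $49,000.
Loss or damage exceeded $50,000 (+15%): $49,000 × 1.15 = $56,350.
Defendant has surrendered passport (−30%): $56,350 × 0.7 = $39,445.
$39,445 is within the $200,000 maximum.
$39,445 is at or above the $10,000 minimum.

$39,445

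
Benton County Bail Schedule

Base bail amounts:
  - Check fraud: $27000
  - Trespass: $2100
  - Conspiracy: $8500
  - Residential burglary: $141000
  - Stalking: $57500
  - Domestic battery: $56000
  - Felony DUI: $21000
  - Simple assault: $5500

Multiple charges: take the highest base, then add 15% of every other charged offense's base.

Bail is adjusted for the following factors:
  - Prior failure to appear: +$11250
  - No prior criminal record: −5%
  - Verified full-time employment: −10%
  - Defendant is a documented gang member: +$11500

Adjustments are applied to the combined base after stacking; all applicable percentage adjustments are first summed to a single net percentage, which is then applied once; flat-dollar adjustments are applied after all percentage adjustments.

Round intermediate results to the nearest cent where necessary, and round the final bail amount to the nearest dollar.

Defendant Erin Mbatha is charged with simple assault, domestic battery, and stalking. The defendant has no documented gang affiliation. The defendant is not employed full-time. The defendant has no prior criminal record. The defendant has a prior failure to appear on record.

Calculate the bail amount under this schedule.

$74639

Base amounts from the schedule: simple assault $5500; domestic battery $56000; stalking $57500.
Stacking rule: highest base plus 15% of each additional charge. Highest is stalking at $57500. Additional: $5500 × 15% = $825; $56000 × 15% = $8400. Combined base = $57500 + $9225 = $66725.
No prior criminal record (−5%): $66725 × 0.95 = $63388.75.
Prior failure to appear (+$11250 flat): $63388.75 + $11250 = $74638.75.
Rounded to the nearest dollar: $74639.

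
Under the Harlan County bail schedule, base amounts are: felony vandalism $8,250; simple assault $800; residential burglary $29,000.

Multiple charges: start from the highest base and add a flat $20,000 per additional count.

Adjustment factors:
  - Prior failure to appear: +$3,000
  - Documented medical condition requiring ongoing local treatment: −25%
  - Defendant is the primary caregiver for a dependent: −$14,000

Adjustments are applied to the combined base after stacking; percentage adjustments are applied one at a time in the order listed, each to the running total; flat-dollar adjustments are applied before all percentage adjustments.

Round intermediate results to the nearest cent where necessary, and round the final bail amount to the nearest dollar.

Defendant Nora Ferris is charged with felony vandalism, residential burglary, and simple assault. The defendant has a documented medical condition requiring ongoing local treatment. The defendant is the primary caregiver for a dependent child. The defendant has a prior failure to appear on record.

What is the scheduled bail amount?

$43,500

Base amounts from the schedule: felony vandalism $8,250; residential burglary $29,000; simple assault $800.
Stacking rule: highest base plus $20,000 per additional charge. Highest is residential burglary at $29,000; 2 additional charges → +$40,000. Combined base = $69,000.
Prior failure to appear (+$3,000 flat): $69,000 + $3,000 = $72,000.
Defendant is the primary caregiver for a dependent (−$14,000 flat): $72,000 − $14,000 = $58,000.
Documented medical condition requiring ongoing local treatment (−25%): $58,000 × 0.75 = $43,500.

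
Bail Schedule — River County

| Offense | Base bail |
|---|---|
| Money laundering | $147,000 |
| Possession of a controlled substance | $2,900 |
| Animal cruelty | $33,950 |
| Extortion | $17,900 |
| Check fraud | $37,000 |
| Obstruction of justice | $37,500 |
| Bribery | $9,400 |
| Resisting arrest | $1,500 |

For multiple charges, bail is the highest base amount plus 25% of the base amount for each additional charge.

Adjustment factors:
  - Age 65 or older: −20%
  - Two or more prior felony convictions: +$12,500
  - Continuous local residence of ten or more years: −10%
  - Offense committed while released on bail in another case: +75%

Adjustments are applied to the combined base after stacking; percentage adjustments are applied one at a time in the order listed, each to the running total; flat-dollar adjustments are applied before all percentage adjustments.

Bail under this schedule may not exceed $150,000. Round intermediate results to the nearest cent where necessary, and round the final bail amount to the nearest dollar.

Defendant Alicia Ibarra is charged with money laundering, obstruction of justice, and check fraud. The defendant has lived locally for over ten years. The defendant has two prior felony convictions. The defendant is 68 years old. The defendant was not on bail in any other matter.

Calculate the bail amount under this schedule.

Base amounts from the schedule: money laundering $147,000; obstruction of justice $37,500; check fraud $37,000.
Stacking rule: highest base plus 25% of each additional charge. Highest is money laundering at $147,000. Additional: $37,500 × 25% = $9,375; $37,000 × 25% = $9,250. Combined base = $147,000 + $18,625 = $165,625.
Two or more prior felony convictions (+$12,500 flat): $165,625 + $12,500 = $178,125.
Age 65 or older (−20%): $178,125 × 0.8 = $142,500.
Continuous local residence of ten or more years (−10%): $142,500 × 0.9 = $128,250.
$128,250 is within the $150,000 maximum.

$128,250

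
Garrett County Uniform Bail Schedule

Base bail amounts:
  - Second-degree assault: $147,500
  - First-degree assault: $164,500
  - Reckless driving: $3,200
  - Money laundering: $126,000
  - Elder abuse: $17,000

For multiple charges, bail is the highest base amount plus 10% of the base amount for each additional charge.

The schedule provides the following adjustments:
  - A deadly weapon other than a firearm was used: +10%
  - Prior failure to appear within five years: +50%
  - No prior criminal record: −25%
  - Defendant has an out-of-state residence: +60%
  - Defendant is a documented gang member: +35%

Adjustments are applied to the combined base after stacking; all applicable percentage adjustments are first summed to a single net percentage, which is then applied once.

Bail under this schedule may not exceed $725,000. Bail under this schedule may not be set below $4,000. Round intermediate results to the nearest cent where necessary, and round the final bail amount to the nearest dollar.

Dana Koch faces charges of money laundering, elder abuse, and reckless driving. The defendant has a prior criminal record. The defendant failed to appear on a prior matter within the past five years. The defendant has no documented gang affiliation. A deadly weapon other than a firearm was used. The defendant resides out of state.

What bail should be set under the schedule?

Base amounts from the schedule: money laundering $126,000; elder abuse $17,000; reckless driving $3,200.
Stacking rule: highest base plus 10% of each additional charge. Highest is money laundering at $126,000. Additional: $17,000 × 10% = $1,700; $3,200 × 10% = $320. Combined base = $126,000 + $2,020 = $128,020.
Net percentage adjustment: +10% +50% +60% = +120%. $128,020 × 2.2 = $281,644.
$281,644 is within the $725,000 maximum.
$281,644 is at or above the $4,000 minimum.

$281,644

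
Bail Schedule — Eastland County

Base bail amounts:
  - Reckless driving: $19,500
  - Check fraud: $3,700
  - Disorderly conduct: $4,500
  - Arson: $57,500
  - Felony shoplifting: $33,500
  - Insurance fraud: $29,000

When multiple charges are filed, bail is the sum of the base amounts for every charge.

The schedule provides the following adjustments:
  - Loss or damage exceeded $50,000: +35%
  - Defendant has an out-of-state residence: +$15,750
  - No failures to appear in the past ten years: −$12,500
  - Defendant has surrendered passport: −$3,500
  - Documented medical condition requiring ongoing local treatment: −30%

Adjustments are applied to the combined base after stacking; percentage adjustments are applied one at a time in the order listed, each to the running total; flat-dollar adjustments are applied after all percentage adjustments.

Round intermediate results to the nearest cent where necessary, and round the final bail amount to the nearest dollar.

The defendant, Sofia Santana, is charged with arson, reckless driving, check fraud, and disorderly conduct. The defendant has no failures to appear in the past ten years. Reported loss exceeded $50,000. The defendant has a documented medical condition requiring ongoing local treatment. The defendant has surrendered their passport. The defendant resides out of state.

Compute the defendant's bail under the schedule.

$80,264

Base amounts from the schedule: arson $57,500; reckless driving $19,500; check fraud $3,700; disorderly conduct $4,500.
Stacking rule: sum of all bases. $57,500 + $19,500 + $3,700 + $4,500 = $85,200.
Loss or damage exceeded $50,000 (+35%): $85,200 × 1.35 = $115,020.
Documented medical condition requiring ongoing local treatment (−30%): $115,020 × 0.7 = $80,514.
Defendant has an out-of-state residence (+$15,750 flat): $80,514 + $15,750 = $96,264.
No failures to appear in the past ten years (−$12,500 flat): $96,264 − $12,500 = $83,764.
Defendant has surrendered passport (−$3,500 flat): $83,764 − $3,500 = $80,264.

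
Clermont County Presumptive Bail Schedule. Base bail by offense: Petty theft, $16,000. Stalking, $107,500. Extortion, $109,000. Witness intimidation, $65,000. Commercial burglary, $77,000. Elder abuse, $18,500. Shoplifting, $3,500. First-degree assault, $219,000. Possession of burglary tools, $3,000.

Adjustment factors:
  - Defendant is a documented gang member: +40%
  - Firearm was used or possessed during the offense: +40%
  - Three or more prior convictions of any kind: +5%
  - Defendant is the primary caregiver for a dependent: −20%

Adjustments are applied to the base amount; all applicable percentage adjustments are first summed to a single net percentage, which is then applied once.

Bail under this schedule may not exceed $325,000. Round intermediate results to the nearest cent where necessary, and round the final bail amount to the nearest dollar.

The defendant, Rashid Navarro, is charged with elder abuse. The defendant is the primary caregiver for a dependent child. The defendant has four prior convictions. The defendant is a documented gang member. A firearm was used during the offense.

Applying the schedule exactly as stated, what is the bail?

Base amounts from the schedule: elder abuse $18,500.
Single charge. Combined base = $18,500.
Net percentage adjustment: +40% +40% +5% −20% = +65%. $18,500 × 1.65 = $30,525.
$30,525 is within the $325,000 maximum.

$30,525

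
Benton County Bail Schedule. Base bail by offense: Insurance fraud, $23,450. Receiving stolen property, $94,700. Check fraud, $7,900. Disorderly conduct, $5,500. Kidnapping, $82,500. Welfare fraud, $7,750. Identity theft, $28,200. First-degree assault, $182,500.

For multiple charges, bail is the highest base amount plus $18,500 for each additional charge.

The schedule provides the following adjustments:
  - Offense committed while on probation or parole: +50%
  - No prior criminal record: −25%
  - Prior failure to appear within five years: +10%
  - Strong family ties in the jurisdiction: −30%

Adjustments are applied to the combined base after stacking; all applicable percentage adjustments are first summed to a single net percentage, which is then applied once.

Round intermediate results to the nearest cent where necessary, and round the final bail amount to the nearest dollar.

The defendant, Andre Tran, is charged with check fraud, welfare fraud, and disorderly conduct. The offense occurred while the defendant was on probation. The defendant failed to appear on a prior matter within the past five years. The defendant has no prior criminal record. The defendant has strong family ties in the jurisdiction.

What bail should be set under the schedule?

$47,145

Base amounts from the schedule: check fraud $7,900; welfare fraud $7,750; disorderly conduct $5,500.
Stacking rule: highest base plus $18,500 per additional charge. Highest is check fraud at $7,900; 2 additional charges → +$37,000. Combined base = $44,900.
Net percentage adjustment: +50% −25% +10% −30% = +5%. $44,900 × 1.05 = $47,145.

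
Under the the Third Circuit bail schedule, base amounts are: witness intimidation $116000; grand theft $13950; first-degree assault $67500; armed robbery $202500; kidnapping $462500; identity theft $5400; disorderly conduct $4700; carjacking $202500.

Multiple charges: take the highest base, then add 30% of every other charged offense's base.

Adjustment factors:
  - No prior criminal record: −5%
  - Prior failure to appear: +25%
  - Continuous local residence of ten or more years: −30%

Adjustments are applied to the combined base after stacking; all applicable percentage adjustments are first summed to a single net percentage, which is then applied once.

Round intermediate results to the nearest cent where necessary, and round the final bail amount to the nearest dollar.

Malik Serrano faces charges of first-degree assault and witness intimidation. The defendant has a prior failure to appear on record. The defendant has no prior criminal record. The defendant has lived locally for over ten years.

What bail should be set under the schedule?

$122625

Base amounts from the schedule: first-degree assault $67500; witness intimidation $116000.
Stacking rule: highest base plus 30% of each additional charge. Highest is witness intimidation at $116000. Additional: $67500 × 30% = $20250. Combined base = $116000 + $20250 = $136250.
Net percentage adjustment: −5% +25% −30% = −10%. $136250 × 0.9 = $122625.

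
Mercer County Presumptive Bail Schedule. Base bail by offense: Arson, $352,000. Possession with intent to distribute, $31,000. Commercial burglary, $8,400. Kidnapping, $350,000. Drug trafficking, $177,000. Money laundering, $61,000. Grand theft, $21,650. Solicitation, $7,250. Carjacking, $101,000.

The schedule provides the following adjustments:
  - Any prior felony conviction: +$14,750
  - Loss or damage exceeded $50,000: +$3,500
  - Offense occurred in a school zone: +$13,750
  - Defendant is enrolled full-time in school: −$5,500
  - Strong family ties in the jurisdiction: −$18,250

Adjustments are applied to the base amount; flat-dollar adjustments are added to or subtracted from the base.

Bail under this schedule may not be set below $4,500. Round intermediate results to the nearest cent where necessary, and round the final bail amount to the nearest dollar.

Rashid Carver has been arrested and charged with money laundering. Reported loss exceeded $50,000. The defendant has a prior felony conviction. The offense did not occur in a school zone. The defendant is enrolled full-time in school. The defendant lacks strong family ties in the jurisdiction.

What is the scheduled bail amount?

$73,750

Base amounts from the schedule: money laundering $61,000.
Single charge. Combined base = $61,000.
Any prior felony conviction (+$14,750 flat): $61,000 + $14,750 = $75,750.
Loss or damage exceeded $50,000 (+$3,500 flat): $75,750 + $3,500 = $79,250.
Defendant is enrolled full-time in school (−$5,500 flat): $79,250 − $5,500 = $73,750.
$73,750 is at or above the $4,500 minimum.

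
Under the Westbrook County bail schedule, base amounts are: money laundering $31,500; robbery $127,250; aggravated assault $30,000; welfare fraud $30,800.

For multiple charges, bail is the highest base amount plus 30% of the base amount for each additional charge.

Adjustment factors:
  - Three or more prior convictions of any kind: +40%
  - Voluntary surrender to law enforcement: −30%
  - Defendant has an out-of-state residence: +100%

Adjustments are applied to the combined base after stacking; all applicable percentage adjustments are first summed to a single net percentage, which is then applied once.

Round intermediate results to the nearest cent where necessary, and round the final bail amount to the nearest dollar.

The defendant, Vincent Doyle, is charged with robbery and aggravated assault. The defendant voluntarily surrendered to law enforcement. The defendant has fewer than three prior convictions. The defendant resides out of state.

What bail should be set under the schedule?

$231,625

Base amounts from the schedule: robbery $127,250; aggravated assault $30,000.
Stacking rule: highest base plus 30% of each additional charge. Highest is robbery at $127,250. Additional: $30,000 × 30% = $9,000. Combined base = $127,250 + $9,000 = $136,250.
Net percentage adjustment: −30% +100% = +70%. $136,250 × 1.7 = $231,625.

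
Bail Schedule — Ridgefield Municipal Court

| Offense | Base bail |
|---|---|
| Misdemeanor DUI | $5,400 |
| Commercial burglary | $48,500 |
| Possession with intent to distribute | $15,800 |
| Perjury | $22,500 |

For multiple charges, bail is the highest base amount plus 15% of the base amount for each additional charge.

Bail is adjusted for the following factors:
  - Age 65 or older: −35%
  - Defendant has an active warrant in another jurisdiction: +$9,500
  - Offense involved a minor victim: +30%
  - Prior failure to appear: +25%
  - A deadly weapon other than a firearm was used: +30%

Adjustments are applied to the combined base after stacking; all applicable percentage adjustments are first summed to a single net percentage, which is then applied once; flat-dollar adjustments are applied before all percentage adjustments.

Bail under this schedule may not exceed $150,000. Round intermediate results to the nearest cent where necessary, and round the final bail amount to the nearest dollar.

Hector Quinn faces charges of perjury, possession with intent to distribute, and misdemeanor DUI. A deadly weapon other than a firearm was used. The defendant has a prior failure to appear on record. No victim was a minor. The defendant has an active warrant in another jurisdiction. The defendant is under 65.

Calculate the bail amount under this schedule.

$54,529

Base amounts from the schedule: perjury $22,500; possession with intent to distribute $15,800; misdemeanor DUI $5,400.
Stacking rule: highest base plus 15% of each additional charge. Highest is perjury at $22,500. Additional: $15,800 × 15% = $2,370; $5,400 × 15% = $810. Combined base = $22,500 + $3,180 = $25,680.
Defendant has an active warrant in another jurisdiction (+$9,500 flat): $25,680 + $9,500 = $35,180.
Net percentage adjustment: +25% +30% = +55%. $35,180 × 1.55 = $54,529.
$54,529 is within the $150,000 maximum.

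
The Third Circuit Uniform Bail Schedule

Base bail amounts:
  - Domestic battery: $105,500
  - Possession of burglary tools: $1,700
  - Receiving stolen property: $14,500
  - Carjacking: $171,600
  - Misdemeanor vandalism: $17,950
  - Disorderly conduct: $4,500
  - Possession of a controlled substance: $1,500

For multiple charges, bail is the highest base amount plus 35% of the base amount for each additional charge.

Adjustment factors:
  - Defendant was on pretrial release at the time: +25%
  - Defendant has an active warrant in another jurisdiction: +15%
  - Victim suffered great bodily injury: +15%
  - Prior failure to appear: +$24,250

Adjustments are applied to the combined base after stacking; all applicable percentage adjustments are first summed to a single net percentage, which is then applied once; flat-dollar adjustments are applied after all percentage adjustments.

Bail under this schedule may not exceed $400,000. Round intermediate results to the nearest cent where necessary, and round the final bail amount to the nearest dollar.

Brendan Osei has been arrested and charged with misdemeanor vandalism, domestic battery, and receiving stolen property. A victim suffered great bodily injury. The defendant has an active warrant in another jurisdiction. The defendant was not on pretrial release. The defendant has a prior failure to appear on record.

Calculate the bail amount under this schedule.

$176,165

Base amounts from the schedule: misdemeanor vandalism $17,950; domestic battery $105,500; receiving stolen property $14,500.
Stacking rule: highest base plus 35% of each additional charge. Highest is domestic battery at $105,500. Additional: $17,950 × 35% = $6,282.50; $14,500 × 35% = $5,075. Combined base = $105,500 + $11,357.50 = $116,857.50.
Net percentage adjustment: +15% +15% = +30%. $116,857.50 × 1.3 = $151,914.75.
Prior failure to appear (+$24,250 flat): $151,914.75 + $24,250 = $176,164.75.
$176,164.75 is within the $400,000 maximum.
Rounded to the nearest dollar: $176,165.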